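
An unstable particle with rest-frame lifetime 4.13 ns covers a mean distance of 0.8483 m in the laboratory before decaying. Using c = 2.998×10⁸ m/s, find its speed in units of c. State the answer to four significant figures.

0.5652c

Let x = d/(cτ) = 0.8483 m / (2.998×10⁸ m/s × 4.130×10^-9 s) = 0.68512. Since d = βγcτ, x = βγ = β/√(1−β²).
Solving: β² = x²/(1+x²) = 0.469389/1.469389 = 0.319445, so β = 0.5652.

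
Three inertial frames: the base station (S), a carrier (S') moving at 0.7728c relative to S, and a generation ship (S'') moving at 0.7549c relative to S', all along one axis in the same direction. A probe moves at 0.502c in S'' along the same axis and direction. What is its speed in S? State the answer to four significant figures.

0.9882c

Apply u = (u'+v)/(1+u'v) twice. Probe in the carrier frame: (0.502+0.7549)/(1+0.502·0.7549) = 1.2569/1.3789598 = 0.91148c.
That velocity, transformed to the rest frame of the base station: (0.91148+0.7728)/(1+0.91148·0.7728) = 1.68428/1.704391744 = 0.9882c.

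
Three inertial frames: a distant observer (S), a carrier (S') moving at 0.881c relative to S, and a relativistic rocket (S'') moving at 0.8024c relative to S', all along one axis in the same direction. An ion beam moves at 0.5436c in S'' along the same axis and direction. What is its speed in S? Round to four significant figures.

0.9959c

Compose velocities in two stages. Stage 1 (into S'): u₁ = (0.5436+0.8024)/(1+0.5436×0.8024) = 0.93721.
Stage 2 (into S): u = (0.93721+0.881)/(1+0.93721×0.881) = 0.99591, so the speed is 0.9959c.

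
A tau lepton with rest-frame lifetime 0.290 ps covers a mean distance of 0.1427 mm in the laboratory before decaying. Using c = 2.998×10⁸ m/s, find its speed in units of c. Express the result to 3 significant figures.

d = βγcτ ⇒ βγ = d/(cτ) = 1.427×10^-4 m / (8.6942×10^-5 m) = 1.6413.
β = (βγ)/√(1+(βγ)²) = 1.6413/√3.69387 = 0.854.

0.854c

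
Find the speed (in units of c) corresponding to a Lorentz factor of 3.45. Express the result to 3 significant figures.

β = √(1 − 1/γ²) = √(1 − 1/11.9025) = √0.915984 = 0.957.

0.957c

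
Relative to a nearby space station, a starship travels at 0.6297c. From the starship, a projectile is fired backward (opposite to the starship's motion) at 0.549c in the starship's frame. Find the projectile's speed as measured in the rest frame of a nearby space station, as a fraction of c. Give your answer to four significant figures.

In units of c, u = (u' + v)/(1 + u'v) with u' = −0.549 and v = 0.6297.
Numerator: −0.549 + 0.6297 = 0.0807. Denominator: 1 + (−0.549)(0.6297) = 0.6542947.
u = 0.0807/0.6542947 = 0.12334, so the speed is 0.1233c.

0.1233c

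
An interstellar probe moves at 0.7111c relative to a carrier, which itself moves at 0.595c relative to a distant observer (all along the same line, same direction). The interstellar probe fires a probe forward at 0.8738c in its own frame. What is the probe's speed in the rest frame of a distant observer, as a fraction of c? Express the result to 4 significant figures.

Apply u = (u'+v)/(1+u'v) twice. Probe in the carrier frame: (0.8738+0.7111)/(1+0.8738·0.7111) = 1.5849/1.62135918 = 0.97751c.
That velocity, transformed to the rest frame of a distant observer: (0.97751+0.595)/(1+0.97751·0.595) = 1.57251/1.58161845 = 0.99424c.

0.9942c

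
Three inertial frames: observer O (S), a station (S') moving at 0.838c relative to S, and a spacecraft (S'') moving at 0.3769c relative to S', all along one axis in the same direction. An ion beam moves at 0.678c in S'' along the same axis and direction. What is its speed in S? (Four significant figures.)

0.9848c

Apply u = (u'+v)/(1+u'v) twice. Ion beam in the station frame: (0.678+0.3769)/(1+0.678·0.3769) = 1.0549/1.2555382 = 0.8402c.
That velocity, transformed to the rest frame of observer O: (0.8402+0.838)/(1+0.8402·0.838) = 1.6782/1.7040876 = 0.98481c.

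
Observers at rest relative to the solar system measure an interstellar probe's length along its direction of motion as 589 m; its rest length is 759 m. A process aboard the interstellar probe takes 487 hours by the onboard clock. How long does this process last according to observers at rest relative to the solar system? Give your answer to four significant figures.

γ = L₀/L = 759/589 = 1.28862.
The same γ dilates the second interval: 1.28862 × 487 hours = 627.6 hours.

627.6 hours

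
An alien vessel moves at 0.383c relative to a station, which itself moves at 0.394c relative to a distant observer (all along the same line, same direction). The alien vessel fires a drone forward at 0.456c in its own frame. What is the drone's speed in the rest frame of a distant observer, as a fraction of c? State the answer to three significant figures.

First combine the drone and alien vessel (S''→S'): u₁ = (0.456 + 0.383)/(1 + 0.456×0.383) = 0.839/1.174648 = 0.71426.
Then combine with the station (S'→S): u = (0.71426 + 0.394)/(1 + 0.71426×0.394) = 1.10826/1.28141844 = 0.86487.

0.865c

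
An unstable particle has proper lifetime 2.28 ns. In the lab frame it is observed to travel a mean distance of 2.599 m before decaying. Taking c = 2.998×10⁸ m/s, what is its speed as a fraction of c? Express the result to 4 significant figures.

d = βγcτ ⇒ βγ = d/(cτ) = 2.599 m / (0.683544 m) = 3.8022.
β = (βγ)/√(1+(βγ)²) = 3.8022/√15.4567 = 0.9671.

0.9671c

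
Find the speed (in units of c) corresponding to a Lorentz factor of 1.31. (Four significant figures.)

0.6460c

β = √(1 − 1/γ²) = √(1 − 1/1.7161) = √0.417283 = 0.6460.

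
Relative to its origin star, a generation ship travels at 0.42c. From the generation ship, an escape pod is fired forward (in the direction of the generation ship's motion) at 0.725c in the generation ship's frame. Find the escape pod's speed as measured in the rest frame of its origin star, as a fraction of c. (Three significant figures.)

0.878c

Relativistic velocity addition: u = (u' + v)/(1 + u'v/c²), with u' = 0.725c and v = 0.42c.
Numerator: 0.725 + 0.42 = 1.145. Denominator: 1 + (0.725)(0.42) = 1.3045.
u = 1.145/1.3045 = 0.87773, so the speed is 0.878c.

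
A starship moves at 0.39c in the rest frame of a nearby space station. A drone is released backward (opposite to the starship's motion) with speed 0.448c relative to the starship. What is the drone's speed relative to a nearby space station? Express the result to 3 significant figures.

Relativistic velocity addition: u = (u' + v)/(1 + u'v/c²), with u' = −0.448c and v = 0.39c.
Numerator: −0.448 + 0.39 = −0.058. Denominator: 1 + (−0.448)(0.39) = 0.82528.
u = −0.058/0.82528 = −0.070279, so the speed is 0.0703c.

0.0703c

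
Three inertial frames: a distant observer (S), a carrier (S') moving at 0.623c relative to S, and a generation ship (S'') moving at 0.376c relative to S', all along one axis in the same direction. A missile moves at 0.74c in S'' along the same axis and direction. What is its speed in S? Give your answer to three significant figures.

0.969c

Compose velocities in two stages. Stage 1 (into S'): u₁ = (0.74+0.376)/(1+0.74×0.376) = 0.87308.
Stage 2 (into S): u = (0.87308+0.623)/(1+0.87308×0.623) = 0.96901, so the speed is 0.969c.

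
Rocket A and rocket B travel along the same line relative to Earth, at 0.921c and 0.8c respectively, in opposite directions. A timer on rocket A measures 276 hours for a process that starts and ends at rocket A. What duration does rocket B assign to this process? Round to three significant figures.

The velocity of rocket A relative to rocket B is (0.921 + 0.8)c / (1 + 0.921×0.8) = 0.9909c; relative speed 0.9909c.
γ for this relative speed: γ = 1/√(1 − 0.981883) = 7.4295.
The clock on rocket A records proper time, so rocket B measures Δt = γΔτ = 7.4295 × 276 = 2050 hours.

2050 hours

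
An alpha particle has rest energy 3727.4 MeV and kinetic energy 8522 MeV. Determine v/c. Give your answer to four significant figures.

γ = 1 + K/(mc²) = 1 + 8522/3727.4 = 3.2863.
β = √(1 − 1/γ²) = √(1 − 0.0925946) = √0.9074054 = 0.9526.

0.9526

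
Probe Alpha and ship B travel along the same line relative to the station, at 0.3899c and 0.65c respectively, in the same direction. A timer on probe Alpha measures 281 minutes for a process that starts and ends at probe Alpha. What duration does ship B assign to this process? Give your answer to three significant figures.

300 minutes

The velocity of probe Alpha relative to ship B is (0.3899 − 0.65)c / (1 − 0.3899×0.65) = −0.3484c; relative speed 0.3484c.
γ for this relative speed: γ = 1/√(1 − 0.121383) = 1.0668.
Probe Alpha's interval is proper; time dilation gives Δt_B = γΔτ = 1.0668 × 281 minutes = 300 minutes.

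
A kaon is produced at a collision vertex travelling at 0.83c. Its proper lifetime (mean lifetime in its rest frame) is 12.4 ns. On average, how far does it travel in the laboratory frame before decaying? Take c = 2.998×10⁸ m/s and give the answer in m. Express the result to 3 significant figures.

β² = 0.6889, so γ = 1/√0.3111 = 1.7929.
Lab-frame lifetime: Δt = γτ = 1.7929 × 12.4 ns = 22.232 ns.
Distance: d = vΔt = 0.83 × 2.998×10⁸ m/s × 2.2232×10^-8 s = 5.53 m.

5.53 m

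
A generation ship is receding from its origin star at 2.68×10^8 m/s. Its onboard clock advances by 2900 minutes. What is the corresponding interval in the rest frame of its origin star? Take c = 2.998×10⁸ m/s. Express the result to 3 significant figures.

6470 minutes

β = v/c = (2.68×10^8 m/s)/(2.998×10⁸ m/s) = 0.893929.
γ = 1/√(1 − β²) = 1/√(1 − 0.7991091) = 1/√0.2008909 = 1/0.448209 = 2.2311.
Time dilation: Δt = γ·Δτ = 2.2311 × 2900 = 6470 minutes.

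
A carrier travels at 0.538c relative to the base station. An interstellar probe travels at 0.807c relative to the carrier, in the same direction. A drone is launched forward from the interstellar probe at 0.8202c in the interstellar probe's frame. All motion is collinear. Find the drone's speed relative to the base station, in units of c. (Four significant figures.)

Compose velocities in two stages. Stage 1 (into S'): u₁ = (0.8202+0.807)/(1+0.8202×0.807) = 0.97912.
Stage 2 (into S): u = (0.97912+0.538)/(1+0.97912×0.538) = 0.99368, so the speed is 0.9937c.

0.9937c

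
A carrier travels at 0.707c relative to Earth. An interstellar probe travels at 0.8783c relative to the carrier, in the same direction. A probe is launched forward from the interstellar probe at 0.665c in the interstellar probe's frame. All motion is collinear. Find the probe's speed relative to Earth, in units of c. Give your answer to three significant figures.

Apply u = (u'+v)/(1+u'v) twice. Probe in the carrier frame: (0.665+0.8783)/(1+0.665·0.8783) = 1.5433/1.5840695 = 0.97426c.
That velocity, transformed to the rest frame of Earth: (0.97426+0.707)/(1+0.97426·0.707) = 1.68126/1.68880182 = 0.99553c.

0.996c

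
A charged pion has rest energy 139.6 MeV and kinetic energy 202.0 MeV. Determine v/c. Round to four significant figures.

K = (γ−1)mc², so γ = 1 + 202.0/139.6 = 2.447.
Then v/c = √(1 − γ⁻²) = √(1 − 0.167006) = √0.832994 = 0.9127.

0.9127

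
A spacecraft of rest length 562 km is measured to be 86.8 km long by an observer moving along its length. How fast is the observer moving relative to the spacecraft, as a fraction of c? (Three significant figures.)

0.988c

Length contraction gives γ = L₀/L = 562/86.8 = 6.4747.
β = √(1 − 1/γ²) = √0.976146 = 0.988.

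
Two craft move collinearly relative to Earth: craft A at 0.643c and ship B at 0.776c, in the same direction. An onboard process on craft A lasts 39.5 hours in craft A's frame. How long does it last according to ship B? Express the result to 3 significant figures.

The velocity of craft A relative to ship B is (0.643 − 0.776)c / (1 − 0.643×0.776) = −0.26545c; relative speed 0.26545c.
γ for this relative speed: γ = 1/√(1 − 0.0704637) = 1.0372.
Craft A's interval is proper; time dilation gives Δt_B = γΔτ = 1.0372 × 39.5 hours = 41.0 hours.

41.0 hours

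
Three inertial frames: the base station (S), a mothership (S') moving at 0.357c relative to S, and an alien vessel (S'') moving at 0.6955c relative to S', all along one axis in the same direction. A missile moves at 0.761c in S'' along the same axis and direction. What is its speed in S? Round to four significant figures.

0.9772c

Compose velocities in two stages. Stage 1 (into S'): u₁ = (0.761+0.6955)/(1+0.761×0.6955) = 0.95241.
Stage 2 (into S): u = (0.95241+0.357)/(1+0.95241×0.357) = 0.97716, so the speed is 0.9772c.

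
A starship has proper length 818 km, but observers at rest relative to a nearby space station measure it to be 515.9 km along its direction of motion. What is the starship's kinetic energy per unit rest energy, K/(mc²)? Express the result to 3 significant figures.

γ = L₀/L = 818/515.9 = 1.58558.
K/(mc²) = γ − 1 = 1.58558 − 1 = 0.586.

0.586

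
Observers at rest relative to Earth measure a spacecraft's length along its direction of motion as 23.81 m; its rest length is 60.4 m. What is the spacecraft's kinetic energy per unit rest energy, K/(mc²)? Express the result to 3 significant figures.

1.54

γ = L₀/L = 60.4/23.81 = 2.53675.
Since K = (γ−1)mc², K/(mc²) = 2.53675 − 1 = 1.54.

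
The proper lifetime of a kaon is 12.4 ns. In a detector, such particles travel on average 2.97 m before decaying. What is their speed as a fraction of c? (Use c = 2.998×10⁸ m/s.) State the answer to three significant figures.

Let x = d/(cτ) = 2.970 m / (2.998×10⁸ m/s × 1.240×10^-8 s) = 0.79892. Since d = βγcτ, x = βγ = β/√(1−β²).
Solving: β² = x²/(1+x²) = 0.638273/1.638273 = 0.389601, so β = 0.624.

0.624c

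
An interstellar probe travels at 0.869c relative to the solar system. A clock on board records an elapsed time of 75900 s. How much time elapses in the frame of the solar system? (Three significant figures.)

With β = 0.869, γ = 1/√(1 − 0.869²) = 1/√0.244839 = 2.021.
The onboard clock measures proper time, so the interval in the rest frame of the solar system is dilated: Δt = γ·Δτ = 2.021 × 75900 s = 1.53×10^5 s.

1.53×10^5 s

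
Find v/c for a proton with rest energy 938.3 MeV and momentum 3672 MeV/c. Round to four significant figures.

0.9689

βγ = pc/(mc²) = 3672/938.3 = 3.9135.
Since γ² = 1 + (βγ)² = 16.3155, γ = √16.3155 = 4.03924, and β = (βγ)/γ = 3.9135/4.03924 = 0.9689.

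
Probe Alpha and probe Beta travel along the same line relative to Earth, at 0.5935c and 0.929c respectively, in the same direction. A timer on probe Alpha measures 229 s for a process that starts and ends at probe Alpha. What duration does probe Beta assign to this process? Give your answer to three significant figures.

Transform probe Alpha's velocity into probe Beta's frame: (0.5935 − 0.929)/(1 − 0.5935·0.929) = −0.3355/0.4486385, so the relative speed is 0.74782c.
At |u| = 0.74782c, γ = (1 − 0.559235)^(−1/2) = 1.5062.
The clock on probe Alpha records proper time, so probe Beta measures Δt = γΔτ = 1.5062 × 229 = 345 s.

345 s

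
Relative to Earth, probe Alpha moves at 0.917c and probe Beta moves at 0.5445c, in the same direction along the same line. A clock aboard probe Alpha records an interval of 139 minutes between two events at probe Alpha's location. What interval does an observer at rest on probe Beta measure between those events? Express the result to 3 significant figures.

208 minutes

Transform probe Alpha's velocity into probe Beta's frame: (0.917 − 0.5445)/(1 − 0.917·0.5445) = 0.3725/0.5006935, so the relative speed is 0.74397c.
At |u| = 0.74397c, γ = (1 − 0.553491)^(−1/2) = 1.4965.
The clock on probe Alpha records proper time, so probe Beta measures Δt = γΔτ = 1.4965 × 139 = 208 minutes.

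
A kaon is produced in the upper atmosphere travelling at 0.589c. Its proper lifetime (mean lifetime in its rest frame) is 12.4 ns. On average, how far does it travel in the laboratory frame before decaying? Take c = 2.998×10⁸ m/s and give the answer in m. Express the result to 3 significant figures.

2.71 m

γ = 1/√(1 − β²) = 1/√(1 − 0.346921) = 1/√0.653079 = 1/0.808133 = 1.2374.
Lab-frame lifetime: Δt = γτ = 1.2374 × 12.4 ns = 15.344 ns.
Distance: d = vΔt = 0.589 × 2.998×10⁸ m/s × 1.5344×10^-8 s = 2.71 m.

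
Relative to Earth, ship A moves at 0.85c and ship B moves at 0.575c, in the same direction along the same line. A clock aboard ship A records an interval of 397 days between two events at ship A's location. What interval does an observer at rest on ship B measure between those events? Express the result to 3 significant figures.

Transform ship A's velocity into ship B's frame: (0.85 − 0.575)/(1 − 0.85·0.575) = 0.275/0.51125, so the relative speed is 0.5379c.
At |u| = 0.5379c, γ = (1 − 0.289336)^(−1/2) = 1.1862.
Ship A's interval is proper; time dilation gives Δt_B = γΔτ = 1.1862 × 397 days = 471 days.

471 days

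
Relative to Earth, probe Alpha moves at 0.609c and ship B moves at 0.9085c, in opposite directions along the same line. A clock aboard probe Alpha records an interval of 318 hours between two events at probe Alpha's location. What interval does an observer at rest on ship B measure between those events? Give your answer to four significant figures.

1490 hours

Transform probe Alpha's velocity into ship B's frame: (0.609 + 0.9085)/(1 + 0.609·0.9085) = 1.5175/1.5532765, so the relative speed is 0.97697c.
γ for this relative speed: γ = 1/√(1 − 0.95447) = 4.6865.
The clock on probe Alpha records proper time, so ship B measures Δt = γΔτ = 4.6865 × 318 = 1490 hours.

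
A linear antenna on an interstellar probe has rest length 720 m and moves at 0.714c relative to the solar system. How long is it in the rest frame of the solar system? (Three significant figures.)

γ = 1/√(1 − β²) = 1/√(1 − 0.509796) = 1/√0.490204 = 1/0.700146 = 1.4283.
Along the direction of motion the measured length is L₀/γ = 720/1.4283 = 504 m.

504 m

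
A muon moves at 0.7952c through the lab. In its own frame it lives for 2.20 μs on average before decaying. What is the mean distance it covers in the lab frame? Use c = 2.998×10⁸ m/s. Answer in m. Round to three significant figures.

865 m

With β = 0.7952, γ = 1/√(1 − 0.7952²) = 1/√0.36765696 = 1.6492.
Lab-frame lifetime: Δt = γτ = 1.6492 × 2.20 μs = 3.6282 μs.
Distance: d = vΔt = 0.7952 × 2.998×10⁸ m/s × 3.6282×10^-6 s = 865 m.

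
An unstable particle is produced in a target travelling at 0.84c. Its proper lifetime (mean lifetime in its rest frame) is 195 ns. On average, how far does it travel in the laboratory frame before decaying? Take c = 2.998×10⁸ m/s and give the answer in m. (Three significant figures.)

With β = 0.84, γ = 1/√(1 − 0.84²) = 1/√0.2944 = 1.843.
Lab-frame lifetime: Δt = γτ = 1.843 × 195 ns = 359.38 ns.
Distance: d = vΔt = 0.84 × 2.998×10⁸ m/s × 3.5938×10^-7 s = 90.5 m.

90.5 m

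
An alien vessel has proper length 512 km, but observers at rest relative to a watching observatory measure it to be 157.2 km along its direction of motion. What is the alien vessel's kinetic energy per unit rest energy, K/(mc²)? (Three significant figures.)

γ = L₀/L = 512/157.2 = 3.257.
K/(mc²) = γ − 1 = 3.257 − 1 = 2.26.

2.26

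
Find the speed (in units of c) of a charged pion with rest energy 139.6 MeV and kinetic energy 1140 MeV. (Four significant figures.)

γ = 1 + K/(mc²) = 1 + 1140/139.6 = 9.1662.
β = √(1 − 1/γ²) = √(1 − 0.011902) = √0.988098 = 0.9940.

0.9940c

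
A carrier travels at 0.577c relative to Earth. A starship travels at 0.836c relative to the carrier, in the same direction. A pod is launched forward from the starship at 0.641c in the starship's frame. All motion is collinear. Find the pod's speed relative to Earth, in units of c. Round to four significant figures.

0.9896c

First combine the pod and starship (S''→S'): u₁ = (0.641 + 0.836)/(1 + 0.641×0.836) = 1.477/1.535876 = 0.96167.
Then combine with the carrier (S'→S): u = (0.96167 + 0.577)/(1 + 0.96167×0.577) = 1.53867/1.55488359 = 0.98957.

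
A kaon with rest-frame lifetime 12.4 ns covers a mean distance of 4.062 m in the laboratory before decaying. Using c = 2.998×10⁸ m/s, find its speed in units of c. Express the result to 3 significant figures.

d = βγcτ ⇒ βγ = d/(cτ) = 4.062 m / (3.71752 m) = 1.0927.
β = (βγ)/√(1+(βγ)²) = 1.0927/√2.19399 = 0.738.

0.738c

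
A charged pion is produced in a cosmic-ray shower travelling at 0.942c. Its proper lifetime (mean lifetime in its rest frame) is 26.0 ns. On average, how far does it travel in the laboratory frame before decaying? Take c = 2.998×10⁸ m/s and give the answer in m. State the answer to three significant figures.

21.9 m

With β = 0.942, γ = 1/√(1 − 0.942²) = 1/√0.112636 = 2.9796.
Lab-frame lifetime: Δt = γτ = 2.9796 × 26.0 ns = 77.47 ns.
Distance: d = vΔt = 0.942 × 2.998×10⁸ m/s × 7.7470×10^-8 s = 21.9 m.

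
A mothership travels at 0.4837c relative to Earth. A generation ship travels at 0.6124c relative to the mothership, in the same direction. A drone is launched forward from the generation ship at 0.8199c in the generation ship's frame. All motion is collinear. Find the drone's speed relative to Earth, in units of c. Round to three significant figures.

0.984c

First combine the drone and generation ship (S''→S'): u₁ = (0.8199 + 0.6124)/(1 + 0.8199×0.6124) = 1.4323/1.50210676 = 0.95353.
Then combine with the mothership (S'→S): u = (0.95353 + 0.4837)/(1 + 0.95353×0.4837) = 1.43723/1.461222461 = 0.98358.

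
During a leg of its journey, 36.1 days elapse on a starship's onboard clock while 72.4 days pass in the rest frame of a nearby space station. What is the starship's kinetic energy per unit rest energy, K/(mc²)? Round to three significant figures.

γ = Δt/Δτ = 72.4/36.1 = 2.00554.
Since K = (γ−1)mc², K/(mc²) = 2.00554 − 1 = 1.01.

1.01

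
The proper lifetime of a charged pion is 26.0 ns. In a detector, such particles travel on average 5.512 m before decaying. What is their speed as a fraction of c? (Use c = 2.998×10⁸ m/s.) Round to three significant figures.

0.577c

Lab distance = (lab lifetime)·v = γτ·βc, so βγ = d/(cτ) = 5.512/(2.998×10⁸ × 2.600×10^-8) = 0.70714.
With βγ = 0.70714: γ² = 1 + (βγ)² = 1.500047, and β = (βγ)/γ = 0.70714/1.22476 = 0.577.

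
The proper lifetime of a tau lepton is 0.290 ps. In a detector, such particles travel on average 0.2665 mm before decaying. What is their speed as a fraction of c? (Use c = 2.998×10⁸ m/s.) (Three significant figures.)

Lab distance = (lab lifetime)·v = γτ·βc, so βγ = d/(cτ) = 2.665×10^-4/(2.998×10⁸ × 2.900×10^-13) = 3.0653.
With βγ = 3.0653: γ² = 1 + (βγ)² = 10.39606, and β = (βγ)/γ = 3.0653/3.22429 = 0.951.

0.951c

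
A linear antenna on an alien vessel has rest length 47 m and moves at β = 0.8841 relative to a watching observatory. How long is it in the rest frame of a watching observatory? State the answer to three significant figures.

With β = 0.8841, γ = 1/√(1 − 0.8841²) = 1/√0.21836719 = 2.14.
Along the direction of motion the measured length is L₀/γ = 47/2.14 = 22.0 m.

22.0 m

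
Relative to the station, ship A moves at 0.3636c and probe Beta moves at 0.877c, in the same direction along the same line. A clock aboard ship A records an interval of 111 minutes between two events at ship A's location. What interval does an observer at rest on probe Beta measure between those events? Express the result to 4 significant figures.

168.9 minutes

The velocity of ship A relative to probe Beta is (0.3636 − 0.877)c / (1 − 0.3636×0.877) = −0.75376c; relative speed 0.75376c.
At |u| = 0.75376c, γ = (1 − 0.568154)^(−1/2) = 1.5217.
The clock on ship A records proper time, so probe Beta measures Δt = γΔτ = 1.5217 × 111 = 168.9 minutes.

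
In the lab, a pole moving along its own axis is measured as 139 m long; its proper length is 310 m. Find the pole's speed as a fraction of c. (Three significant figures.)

0.894c

Length contraction gives γ = L₀/L = 310/139 = 2.2302.
β = √(1 − 1/γ²) = √0.798946 = 0.894.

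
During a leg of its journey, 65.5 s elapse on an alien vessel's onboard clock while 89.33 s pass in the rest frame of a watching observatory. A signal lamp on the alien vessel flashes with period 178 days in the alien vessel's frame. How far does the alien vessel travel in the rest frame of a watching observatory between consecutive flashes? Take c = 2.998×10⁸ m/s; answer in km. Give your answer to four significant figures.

From Δt = γΔτ: γ = 89.33/65.5 = 1.36382.
β = √(1 − 1/γ²) = 0.67998. Lab-frame period = γτ = 1.36382×178 days = 242.76 days. Distance = βc × γτ = 0.67998 × 2.998×10⁸ m/s × 20974464 s = 4.2758×10^15 m = 4.276×10^12 km.

4.276×10^12 km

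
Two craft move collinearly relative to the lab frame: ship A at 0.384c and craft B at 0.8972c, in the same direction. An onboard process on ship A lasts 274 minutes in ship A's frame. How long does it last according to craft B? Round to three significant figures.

The velocity of ship A relative to craft B is (0.384 − 0.8972)c / (1 − 0.384×0.8972) = −0.78294c; relative speed 0.78294c.
γ for this relative speed: γ = 1/√(1 − 0.612995) = 1.6075.
The clock on ship A records proper time, so craft B measures Δt = γΔτ = 1.6075 × 274 = 440 minutes.

440 minutes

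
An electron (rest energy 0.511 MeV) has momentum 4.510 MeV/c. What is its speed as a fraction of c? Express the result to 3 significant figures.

0.994c

βγ = pc/(mc²) = 4.510/0.511 = 8.8258.
Since γ² = 1 + (βγ)² = 78.8947, γ = √78.8947 = 8.88227, and β = (βγ)/γ = 8.8258/8.88227 = 0.994.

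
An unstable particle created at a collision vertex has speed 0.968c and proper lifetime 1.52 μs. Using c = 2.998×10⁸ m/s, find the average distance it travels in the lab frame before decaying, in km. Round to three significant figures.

1.76 km

γ = 1/√(1 − β²) = 1/√(1 − 0.937024) = 1/√0.062976 = 1/0.25095 = 3.9849.
Lab-frame lifetime: Δt = γτ = 3.9849 × 1.52 μs = 6.057 μs.
Distance: d = vΔt = 0.968 × 2.998×10⁸ m/s × 6.0570×10^-6 s = 1760 m = 1.76 km.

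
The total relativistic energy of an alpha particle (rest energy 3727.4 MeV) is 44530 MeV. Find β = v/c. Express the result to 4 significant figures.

γ = E/(mc²) = 44530/3727.4 = 11.947.
β = √(1 − 1/γ²) = √(1 − 0.0070062) = √0.9929938 = 0.9965.

0.9965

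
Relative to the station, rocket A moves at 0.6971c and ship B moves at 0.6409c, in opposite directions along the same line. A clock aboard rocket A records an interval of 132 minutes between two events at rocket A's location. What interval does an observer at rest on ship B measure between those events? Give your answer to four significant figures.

The velocity of rocket A relative to ship B is (0.6971 + 0.6409)c / (1 + 0.6971×0.6409) = 0.92482c; relative speed 0.92482c.
γ for this relative speed: γ = 1/√(1 − 0.855292) = 2.6288.
The clock on rocket A records proper time, so ship B measures Δt = γΔτ = 2.6288 × 132 = 347.0 minutes.

347.0 minutes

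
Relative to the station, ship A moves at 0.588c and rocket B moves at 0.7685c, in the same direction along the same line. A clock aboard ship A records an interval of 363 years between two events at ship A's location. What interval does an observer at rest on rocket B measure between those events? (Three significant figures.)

Speed of ship A in rocket B's frame: u = (v_A − v_B)/(1 − v_A v_B/c²) = (0.588 − 0.7685)/(1 − 0.588×0.7685) = −0.1805/0.548122 = −0.32931; |u| = 0.32931c.
γ for this relative speed: γ = 1/√(1 − 0.108445) = 1.0591.
Ship A's interval is proper; time dilation gives Δt_B = γΔτ = 1.0591 × 363 years = 384 years.

384 years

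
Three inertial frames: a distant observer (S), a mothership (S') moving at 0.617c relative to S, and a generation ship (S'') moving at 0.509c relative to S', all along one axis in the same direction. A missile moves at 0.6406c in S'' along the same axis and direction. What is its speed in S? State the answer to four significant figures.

Compose velocities in two stages. Stage 1 (into S'): u₁ = (0.6406+0.509)/(1+0.6406×0.509) = 0.86693.
Stage 2 (into S): u = (0.86693+0.617)/(1+0.86693×0.617) = 0.9668, so the speed is 0.9668c.

0.9668c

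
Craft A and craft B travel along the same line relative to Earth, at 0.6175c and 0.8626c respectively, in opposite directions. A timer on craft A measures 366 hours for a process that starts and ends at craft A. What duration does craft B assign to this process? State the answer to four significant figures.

The velocity of craft A relative to craft B is (0.6175 + 0.8626)c / (1 + 0.6175×0.8626) = 0.96571c; relative speed 0.96571c.
γ for this relative speed: γ = 1/√(1 − 0.932596) = 3.8517.
Craft A's interval is proper; time dilation gives Δt_B = γΔτ = 3.8517 × 366 hours = 1410 hours.

1410 hours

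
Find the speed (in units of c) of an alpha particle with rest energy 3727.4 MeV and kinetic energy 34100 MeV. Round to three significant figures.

K = (γ−1)mc², so γ = 1 + 34100/3727.4 = 10.148.
Then v/c = √(1 − γ⁻²) = √(1 − 0.00971044) = √0.99028956 = 0.995.

0.995c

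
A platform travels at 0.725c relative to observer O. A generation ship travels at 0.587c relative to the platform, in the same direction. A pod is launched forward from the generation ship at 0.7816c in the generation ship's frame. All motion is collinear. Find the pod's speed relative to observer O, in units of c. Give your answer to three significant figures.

Compose velocities in two stages. Stage 1 (into S'): u₁ = (0.7816+0.587)/(1+0.7816×0.587) = 0.93817.
Stage 2 (into S): u = (0.93817+0.725)/(1+0.93817×0.725) = 0.98988, so the speed is 0.990c.

0.990c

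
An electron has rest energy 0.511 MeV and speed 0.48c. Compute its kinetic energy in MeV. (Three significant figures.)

0.0715 MeV

γ = 1/√(1 − β²) = 1/√(1 − 0.2304) = 1/√0.7696 = 1/0.877268 = 1.1399.
Kinetic energy: K = (γ − 1)mc² = (1.1399 − 1) × 0.511 MeV = 0.1399 × 0.511 = 0.0715 MeV.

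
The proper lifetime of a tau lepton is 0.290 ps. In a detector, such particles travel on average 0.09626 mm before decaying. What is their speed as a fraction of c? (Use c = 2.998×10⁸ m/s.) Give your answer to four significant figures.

Let x = d/(cτ) = 9.626×10^-5 m / (2.998×10⁸ m/s × 2.900×10^-13 s) = 1.1072. Since d = βγcτ, x = βγ = β/√(1−β²).
Solving: β² = x²/(1+x²) = 1.22589/2.22589 = 0.550742, so β = 0.7421.

0.7421c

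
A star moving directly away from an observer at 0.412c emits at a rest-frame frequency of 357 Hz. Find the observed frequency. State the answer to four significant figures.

230.4 Hz

Relativistic Doppler (source moving away): f_obs = f_src · √((1−β)/(1+β)).
With β = 0.412: factor = √(0.588/1.412) = 0.64531.
f_obs = 357 × 0.64531 = 230.4 Hz.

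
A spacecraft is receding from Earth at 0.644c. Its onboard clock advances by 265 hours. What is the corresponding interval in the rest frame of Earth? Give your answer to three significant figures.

346 hours

Lorentz factor: γ = (1 − 0.414736)^(−1/2) = 1.3071.
Time dilation: Δt = γ·Δτ = 1.3071 × 265 = 346 hours.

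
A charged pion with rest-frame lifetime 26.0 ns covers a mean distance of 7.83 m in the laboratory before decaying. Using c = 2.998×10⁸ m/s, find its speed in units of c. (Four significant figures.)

0.7087c

d = βγcτ ⇒ βγ = d/(cτ) = 7.830 m / (7.7948 m) = 1.0045.
β = (βγ)/√(1+(βγ)²) = 1.0045/√2.00902 = 0.7087.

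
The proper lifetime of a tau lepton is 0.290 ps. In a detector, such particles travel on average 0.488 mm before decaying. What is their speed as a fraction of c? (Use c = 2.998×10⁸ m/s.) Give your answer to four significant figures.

Lab distance = (lab lifetime)·v = γτ·βc, so βγ = d/(cτ) = 4.880×10^-4/(2.998×10⁸ × 2.900×10^-13) = 5.6129.
With βγ = 5.6129: γ² = 1 + (βγ)² = 32.5046, and β = (βγ)/γ = 5.6129/5.70128 = 0.9845.

0.9845c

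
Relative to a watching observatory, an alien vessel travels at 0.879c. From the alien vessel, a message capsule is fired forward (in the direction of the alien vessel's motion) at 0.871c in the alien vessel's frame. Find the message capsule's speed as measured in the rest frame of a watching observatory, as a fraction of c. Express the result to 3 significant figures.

0.991c

In units of c, u = (u' + v)/(1 + u'v) with u' = 0.871 and v = 0.879.
Numerator: 0.871 + 0.879 = 1.75. Denominator: 1 + (0.871)(0.879) = 1.765609.
u = 1.75/1.765609 = 0.99116, so the speed is 0.991c.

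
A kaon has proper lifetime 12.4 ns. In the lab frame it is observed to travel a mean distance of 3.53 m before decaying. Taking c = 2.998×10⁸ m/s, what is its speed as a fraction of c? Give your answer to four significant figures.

0.6886c

Lab distance = (lab lifetime)·v = γτ·βc, so βγ = d/(cτ) = 3.530/(2.998×10⁸ × 1.240×10^-8) = 0.94956.
With βγ = 0.94956: γ² = 1 + (βγ)² = 1.901664, and β = (βγ)/γ = 0.94956/1.37901 = 0.6886.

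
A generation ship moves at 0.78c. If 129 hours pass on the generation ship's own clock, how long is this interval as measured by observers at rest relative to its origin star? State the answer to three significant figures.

Lorentz factor: γ = (1 − 0.6084)^(−1/2) = 1.598.
The onboard clock measures proper time, so the interval in the rest frame of its origin star is dilated: Δt = γ·Δτ = 1.598 × 129 hours = 206 hours.

206 hours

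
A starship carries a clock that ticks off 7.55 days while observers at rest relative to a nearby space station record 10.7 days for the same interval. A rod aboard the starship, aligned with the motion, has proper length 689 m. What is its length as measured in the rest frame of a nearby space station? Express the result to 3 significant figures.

The time-dilation ratio gives γ = 10.7/7.55 = 1.41722.
L = L₀/γ = 689/1.41722 = 486 m.

486 m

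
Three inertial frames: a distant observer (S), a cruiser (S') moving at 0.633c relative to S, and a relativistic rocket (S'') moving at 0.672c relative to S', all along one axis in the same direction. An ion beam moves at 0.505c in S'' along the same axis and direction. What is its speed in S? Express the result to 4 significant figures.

First combine the ion beam and relativistic rocket (S''→S'): u₁ = (0.505 + 0.672)/(1 + 0.505×0.672) = 1.177/1.33936 = 0.87878.
Then combine with the cruiser (S'→S): u = (0.87878 + 0.633)/(1 + 0.87878×0.633) = 1.51178/1.55626774 = 0.97141.

0.9714c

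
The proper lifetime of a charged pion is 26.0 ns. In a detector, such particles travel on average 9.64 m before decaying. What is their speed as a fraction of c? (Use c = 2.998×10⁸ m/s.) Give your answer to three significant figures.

0.778c

Let x = d/(cτ) = 9.640 m / (2.998×10⁸ m/s × 2.600×10^-8 s) = 1.2367. Since d = βγcτ, x = βγ = β/√(1−β²).
Solving: β² = x²/(1+x²) = 1.52943/2.52943 = 0.604654, so β = 0.778.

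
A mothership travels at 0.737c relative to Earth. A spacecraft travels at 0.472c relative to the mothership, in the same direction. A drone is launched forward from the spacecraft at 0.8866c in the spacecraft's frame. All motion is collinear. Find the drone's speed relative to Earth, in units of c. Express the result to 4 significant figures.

Compose velocities in two stages. Stage 1 (into S'): u₁ = (0.8866+0.472)/(1+0.8866×0.472) = 0.95779.
Stage 2 (into S): u = (0.95779+0.737)/(1+0.95779×0.737) = 0.99349, so the speed is 0.9935c.

0.9935c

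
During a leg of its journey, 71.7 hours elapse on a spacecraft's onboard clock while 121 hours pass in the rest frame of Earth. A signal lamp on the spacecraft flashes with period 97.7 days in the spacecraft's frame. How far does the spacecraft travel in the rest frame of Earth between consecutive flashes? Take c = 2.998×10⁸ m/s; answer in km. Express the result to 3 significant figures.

3.44×10^12 km

From Δt = γΔτ: γ = 121/71.7 = 1.68759.
β = √(1 − 1/γ²) = 0.80553. Lab-frame period = γτ = 1.68759×97.7 days = 164.88 days. Distance = βc × γτ = 0.80553 × 2.998×10⁸ m/s × 14245632 s = 3.4403×10^15 m = 3.44×10^12 km.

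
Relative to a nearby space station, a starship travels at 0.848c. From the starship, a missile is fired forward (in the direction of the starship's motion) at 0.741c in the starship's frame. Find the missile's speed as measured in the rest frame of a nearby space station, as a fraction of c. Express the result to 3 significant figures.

Relativistic velocity addition: u = (u' + v)/(1 + u'v/c²), with u' = 0.741c and v = 0.848c.
Numerator: 0.741 + 0.848 = 1.589. Denominator: 1 + (0.741)(0.848) = 1.628368.
u = 1.589/1.628368 = 0.97582, so the speed is 0.976c.

0.976c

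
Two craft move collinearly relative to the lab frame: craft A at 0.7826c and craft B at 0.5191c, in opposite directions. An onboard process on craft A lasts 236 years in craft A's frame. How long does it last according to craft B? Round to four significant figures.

623.7 years

Speed of craft A in craft B's frame: u = (v_A + v_B)/(1 + v_A v_B/c²) = (0.7826 + 0.5191)/(1 + 0.7826×0.5191) = 1.3017/1.40624766 = 0.92565; |u| = 0.92565c.
γ for this relative speed: γ = 1/√(1 − 0.856828) = 2.6428.
Craft A's interval is proper; time dilation gives Δt_B = γΔτ = 2.6428 × 236 years = 623.7 years.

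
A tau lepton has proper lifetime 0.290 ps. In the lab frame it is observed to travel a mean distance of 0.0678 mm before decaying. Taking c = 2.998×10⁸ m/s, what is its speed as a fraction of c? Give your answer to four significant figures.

0.6149c

Let x = d/(cτ) = 6.780×10^-5 m / (2.998×10⁸ m/s × 2.900×10^-13 s) = 0.77983. Since d = βγcτ, x = βγ = β/√(1−β²).
Solving: β² = x²/(1+x²) = 0.608135/1.608135 = 0.378162, so β = 0.6149.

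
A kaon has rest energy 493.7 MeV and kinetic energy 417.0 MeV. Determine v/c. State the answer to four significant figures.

γ = 1 + K/(mc²) = 1 + 417.0/493.7 = 1.8446.
β = √(1 − 1/γ²) = √(1 − 0.293897) = √0.706103 = 0.8403.

0.8403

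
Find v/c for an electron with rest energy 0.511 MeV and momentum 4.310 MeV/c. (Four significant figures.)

pc/(mc²) = 4.310/0.511 = 8.4344 = βγ = β/√(1−β²).
So β² = x²/(1 + x²) with x = 8.4344: x² = 71.1391, β² = 71.1391/72.1391 = 0.986138, β = 0.9930.

0.9930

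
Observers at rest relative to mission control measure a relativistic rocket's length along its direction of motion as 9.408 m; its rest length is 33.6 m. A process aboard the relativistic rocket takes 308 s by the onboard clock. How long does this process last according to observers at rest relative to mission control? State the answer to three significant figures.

1100 s

Length contraction gives γ = L₀/L = 33.6/9.408 = 3.57143.
Δt = γΔτ = 3.57143 × 308 = 1100 s.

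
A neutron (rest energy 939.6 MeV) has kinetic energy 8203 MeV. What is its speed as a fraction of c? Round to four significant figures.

γ = 1 + K/(mc²) = 1 + 8203/939.6 = 9.7303.
β = √(1 − 1/γ²) = √(1 − 0.010562) = √0.989438 = 0.9947.

0.9947c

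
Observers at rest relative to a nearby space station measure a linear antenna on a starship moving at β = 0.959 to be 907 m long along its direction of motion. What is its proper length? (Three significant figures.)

3200 m

Lorentz factor: γ = (1 − 0.919681)^(−1/2) = 3.5285.
Proper length: L₀ = γ·L = 3.5285 × 907 = 3200 m.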